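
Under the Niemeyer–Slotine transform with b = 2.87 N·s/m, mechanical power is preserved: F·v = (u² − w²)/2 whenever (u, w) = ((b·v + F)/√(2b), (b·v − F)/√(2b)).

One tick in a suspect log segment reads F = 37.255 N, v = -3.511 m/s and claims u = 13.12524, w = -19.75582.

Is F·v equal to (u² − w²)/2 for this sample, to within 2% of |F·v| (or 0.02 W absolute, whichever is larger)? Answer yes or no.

no

F·v = 37.255×(-3.511) = -130.80231 W.
(u² − w²)/2 = (172.27193 − 390.29242)/2 = -109.01025 W.
|Δ| = 21.79206;  2% of max(1, |F·v|) = 2.61605.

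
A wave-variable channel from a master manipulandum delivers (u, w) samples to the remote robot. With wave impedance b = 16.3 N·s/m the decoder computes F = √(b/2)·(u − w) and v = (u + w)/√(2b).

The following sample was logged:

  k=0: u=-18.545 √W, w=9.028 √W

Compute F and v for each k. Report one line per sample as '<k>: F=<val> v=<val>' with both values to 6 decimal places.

0: F=-78.715965 v=-1.666830

k=0: u−w=-27.573000, u+w=-9.517000; √(b/2)=2.854820, √(2b)=5.709641; F=2.854820×(-27.573)=-78.715965, v=-9.517000/5.709641=-1.666830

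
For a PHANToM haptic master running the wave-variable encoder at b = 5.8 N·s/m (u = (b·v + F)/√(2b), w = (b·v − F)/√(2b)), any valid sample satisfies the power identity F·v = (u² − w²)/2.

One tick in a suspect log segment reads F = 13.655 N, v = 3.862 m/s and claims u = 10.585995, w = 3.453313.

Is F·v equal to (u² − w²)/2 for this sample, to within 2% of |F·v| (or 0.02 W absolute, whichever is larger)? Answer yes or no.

no

F·v = 13.655×3.862 = 52.735610 W.
(u² − w²)/2 = (112.063290 − 11.925371)/2 = 50.068960 W.
|Δ| = 2.666650;  2% of max(1, |F·v|) = 1.054712.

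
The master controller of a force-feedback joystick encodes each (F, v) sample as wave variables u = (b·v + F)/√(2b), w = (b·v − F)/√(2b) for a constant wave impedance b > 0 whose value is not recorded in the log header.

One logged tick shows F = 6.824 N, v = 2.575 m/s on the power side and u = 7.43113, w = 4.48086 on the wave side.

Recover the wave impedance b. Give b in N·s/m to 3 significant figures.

b = 10.7 N·s/m

u + w = 11.9120;  u + w = √(2b)·v, so √(2b) = 11.9120/2.575 = 4.6260.
b = (√(2b))²/2 = 21.4000/2 = 10.7000.
(Check via u − w = 2F/√(2b): u − w = 2.9503, 2F/√(2b) = 2.9503.)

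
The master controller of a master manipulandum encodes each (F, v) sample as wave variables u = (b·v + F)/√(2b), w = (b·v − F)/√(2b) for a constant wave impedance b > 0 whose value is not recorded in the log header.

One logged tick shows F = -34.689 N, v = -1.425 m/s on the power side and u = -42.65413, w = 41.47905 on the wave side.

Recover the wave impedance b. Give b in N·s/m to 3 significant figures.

b = 0.34 N·s/m

u + w = -1.17508;  u + w = √(2b)·v, so √(2b) = -1.17508/(-1.425) = 0.82462.
b = (√(2b))²/2 = 0.67999/2 = 0.34000.
(Check via u − w = 2F/√(2b): u − w = -84.13318, 2F/√(2b) = -84.13355.)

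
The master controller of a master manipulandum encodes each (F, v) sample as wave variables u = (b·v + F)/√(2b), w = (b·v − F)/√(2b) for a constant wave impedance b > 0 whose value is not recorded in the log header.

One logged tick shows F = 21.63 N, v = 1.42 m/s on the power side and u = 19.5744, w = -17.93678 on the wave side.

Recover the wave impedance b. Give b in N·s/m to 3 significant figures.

b = 0.665 N·s/m

u + w = 1.63762;  u + w = √(2b)·v, so √(2b) = 1.63762/1.42 = 1.15325.
b = (√(2b))²/2 = 1.32999/2 = 0.66500.
(Check via u − w = 2F/√(2b): u − w = 37.51118, 2F/√(2b) = 37.51127.)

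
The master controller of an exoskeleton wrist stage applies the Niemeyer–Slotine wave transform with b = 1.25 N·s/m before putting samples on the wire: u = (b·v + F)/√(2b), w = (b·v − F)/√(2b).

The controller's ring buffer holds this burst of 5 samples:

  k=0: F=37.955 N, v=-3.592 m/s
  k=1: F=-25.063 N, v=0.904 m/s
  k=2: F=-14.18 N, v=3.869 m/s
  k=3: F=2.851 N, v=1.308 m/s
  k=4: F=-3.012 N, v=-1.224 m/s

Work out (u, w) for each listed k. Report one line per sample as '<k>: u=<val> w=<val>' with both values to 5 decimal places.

k=0: b·v=1.25×(-3.592)=-4.49000; √(2b)=1.58114; u=(-4.49000+37.955)/1.58114=21.16512, w=(-4.49000−37.955)/1.58114=-26.84458
k=1: b·v=1.25×0.904=1.13000; √(2b)=1.58114; u=(1.13000+(-25.063))/1.58114=-15.13656, w=(1.13000−(-25.063))/1.58114=16.56591
k=2: b·v=1.25×3.869=4.83625; √(2b)=1.58114; u=(4.83625+(-14.18))/1.58114=-5.90951, w=(4.83625−(-14.18))/1.58114=12.02693
k=3: b·v=1.25×1.308=1.63500; √(2b)=1.58114; u=(1.63500+2.851)/1.58114=2.83720, w=(1.63500−2.851)/1.58114=-0.76907
k=4: b·v=1.25×(-1.224)=-1.53000; √(2b)=1.58114; u=(-1.53000+(-3.012))/1.58114=-2.87261, w=(-1.53000−(-3.012))/1.58114=0.93730

0: u=21.16512 w=-26.84458
1: u=-15.13656 w=16.56591
2: u=-5.90951 w=12.02693
3: u=2.83720 w=-0.76907
4: u=-2.87261 w=0.93730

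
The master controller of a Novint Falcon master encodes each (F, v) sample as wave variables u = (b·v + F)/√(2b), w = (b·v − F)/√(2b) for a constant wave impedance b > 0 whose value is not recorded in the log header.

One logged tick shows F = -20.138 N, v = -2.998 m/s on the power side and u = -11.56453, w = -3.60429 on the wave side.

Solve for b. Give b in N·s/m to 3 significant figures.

b = 12.8 N·s/m

u + w = -15.16882;  u + w = √(2b)·v, so √(2b) = -15.16882/(-2.998) = 5.05965.
b = (√(2b))²/2 = 25.60002/2 = 12.80001.
(Check via u − w = 2F/√(2b): u − w = -7.96024, 2F/√(2b) = -7.96024.)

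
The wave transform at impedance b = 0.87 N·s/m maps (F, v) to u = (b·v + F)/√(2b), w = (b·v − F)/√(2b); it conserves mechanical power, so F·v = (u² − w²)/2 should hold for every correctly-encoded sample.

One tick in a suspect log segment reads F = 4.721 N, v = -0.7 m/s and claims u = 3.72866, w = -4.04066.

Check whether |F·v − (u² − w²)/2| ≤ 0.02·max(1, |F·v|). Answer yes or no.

F·v = 4.721×(-0.7) = -3.30470 W.
(u² − w²)/2 = (13.90291 − 16.32693)/2 = -1.21201 W.
|Δ| = 2.09269;  2% of max(1, |F·v|) = 0.06609.

no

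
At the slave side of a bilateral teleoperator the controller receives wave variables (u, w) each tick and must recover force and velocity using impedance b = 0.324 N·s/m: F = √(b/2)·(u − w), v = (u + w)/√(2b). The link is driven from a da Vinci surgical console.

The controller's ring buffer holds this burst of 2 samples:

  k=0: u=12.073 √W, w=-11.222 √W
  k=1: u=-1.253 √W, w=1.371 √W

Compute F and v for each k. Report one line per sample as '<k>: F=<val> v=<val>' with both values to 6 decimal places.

k=0: u−w=23.295000, u+w=0.851000; √(b/2)=0.402492, √(2b)=0.804984; F=0.402492×23.295=9.376057, v=0.851000/0.804984=1.057163
k=1: u−w=-2.624000, u+w=0.118000; √(b/2)=0.402492, √(2b)=0.804984; F=0.402492×(-2.624)=-1.056140, v=0.118000/0.804984=0.146587

0: F=9.376057 v=1.057163
1: F=-1.056140 v=0.146587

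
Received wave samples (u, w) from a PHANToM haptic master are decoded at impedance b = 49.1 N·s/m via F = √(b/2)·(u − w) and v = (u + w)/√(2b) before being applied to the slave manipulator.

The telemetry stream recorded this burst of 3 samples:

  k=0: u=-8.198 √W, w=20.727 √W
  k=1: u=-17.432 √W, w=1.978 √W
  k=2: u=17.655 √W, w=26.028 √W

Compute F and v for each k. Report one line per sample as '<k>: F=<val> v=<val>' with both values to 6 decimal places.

k=0: u−w=-28.925000, u+w=12.529000; √(b/2)=4.954796, √(2b)=9.909591; F=4.954796×(-28.925)=-143.317464, v=12.529000/9.909591=1.264331
k=1: u−w=-19.410000, u+w=-15.454000; √(b/2)=4.954796, √(2b)=9.909591; F=4.954796×(-19.41)=-96.172584, v=-15.454000/9.909591=-1.559499
k=2: u−w=-8.373000, u+w=43.683000; √(b/2)=4.954796, √(2b)=9.909591; F=4.954796×(-8.373)=-41.486504, v=43.683000/9.909591=4.408154

0: F=-143.317464 v=1.264331
1: F=-96.172584 v=-1.559499
2: F=-41.486504 v=4.408154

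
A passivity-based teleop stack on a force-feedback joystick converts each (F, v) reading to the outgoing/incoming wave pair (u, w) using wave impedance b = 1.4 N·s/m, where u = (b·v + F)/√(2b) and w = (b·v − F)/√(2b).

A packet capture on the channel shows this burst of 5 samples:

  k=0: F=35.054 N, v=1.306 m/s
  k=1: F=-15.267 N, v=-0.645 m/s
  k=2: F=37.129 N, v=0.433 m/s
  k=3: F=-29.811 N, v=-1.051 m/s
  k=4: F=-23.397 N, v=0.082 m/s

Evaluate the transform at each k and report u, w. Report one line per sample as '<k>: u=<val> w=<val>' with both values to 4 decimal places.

0: u=22.0414 w=-19.8561
1: u=-9.6634 w=8.5841
2: u=22.5511 w=-21.8265
3: u=-18.6948 w=16.9362
4: u=-13.9138 w=14.0510

k=0: b·v=1.4×1.306=1.8284; √(2b)=1.6733; u=(1.8284+35.054)/1.6733=22.0414, w=(1.8284−35.054)/1.6733=-19.8561
k=1: b·v=1.4×(-0.645)=-0.9030; √(2b)=1.6733; u=(-0.9030+(-15.267))/1.6733=-9.6634, w=(-0.9030−(-15.267))/1.6733=8.5841
k=2: b·v=1.4×0.433=0.6062; √(2b)=1.6733; u=(0.6062+37.129)/1.6733=22.5511, w=(0.6062−37.129)/1.6733=-21.8265
k=3: b·v=1.4×(-1.051)=-1.4714; √(2b)=1.6733; u=(-1.4714+(-29.811))/1.6733=-18.6948, w=(-1.4714−(-29.811))/1.6733=16.9362
k=4: b·v=1.4×0.082=0.1148; √(2b)=1.6733; u=(0.1148+(-23.397))/1.6733=-13.9138, w=(0.1148−(-23.397))/1.6733=14.0510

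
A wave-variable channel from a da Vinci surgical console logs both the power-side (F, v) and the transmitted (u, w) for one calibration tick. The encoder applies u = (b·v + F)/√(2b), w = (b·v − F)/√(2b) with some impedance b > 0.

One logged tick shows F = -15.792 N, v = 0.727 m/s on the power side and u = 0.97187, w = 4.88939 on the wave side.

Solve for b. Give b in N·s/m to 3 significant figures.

b = 32.5 N·s/m

u + w = 5.8613;  u + w = √(2b)·v, so √(2b) = 5.8613/0.727 = 8.0623.
b = (√(2b))²/2 = 65.0000/2 = 32.5000.
(Check via u − w = 2F/√(2b): u − w = -3.9175, 2F/√(2b) = -3.9175.)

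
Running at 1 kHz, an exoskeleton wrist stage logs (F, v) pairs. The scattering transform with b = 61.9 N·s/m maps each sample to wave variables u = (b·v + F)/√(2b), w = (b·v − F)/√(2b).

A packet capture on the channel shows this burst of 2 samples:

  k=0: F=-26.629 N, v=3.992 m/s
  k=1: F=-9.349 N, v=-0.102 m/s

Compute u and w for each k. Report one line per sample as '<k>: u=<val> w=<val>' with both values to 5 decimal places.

k=0: b·v=61.9×3.992=247.10480; √(2b)=11.12654; u=(247.10480+(-26.629))/11.12654=19.81530, w=(247.10480−(-26.629))/11.12654=24.60187
k=1: b·v=61.9×(-0.102)=-6.31380; √(2b)=11.12654; u=(-6.31380+(-9.349))/11.12654=-1.40770, w=(-6.31380−(-9.349))/11.12654=0.27279

0: u=19.81530 w=24.60187
1: u=-1.40770 w=0.27279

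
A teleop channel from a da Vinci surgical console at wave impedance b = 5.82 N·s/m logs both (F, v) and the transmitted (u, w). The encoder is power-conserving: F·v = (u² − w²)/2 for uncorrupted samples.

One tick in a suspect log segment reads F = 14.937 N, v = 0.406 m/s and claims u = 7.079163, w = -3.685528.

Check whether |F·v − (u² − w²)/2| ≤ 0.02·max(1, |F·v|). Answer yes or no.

no

F·v = 14.937×0.406 = 6.064422 W.
(u² − w²)/2 = (50.114549 − 13.583117)/2 = 18.265716 W.
|Δ| = 12.201294;  2% of max(1, |F·v|) = 0.121288.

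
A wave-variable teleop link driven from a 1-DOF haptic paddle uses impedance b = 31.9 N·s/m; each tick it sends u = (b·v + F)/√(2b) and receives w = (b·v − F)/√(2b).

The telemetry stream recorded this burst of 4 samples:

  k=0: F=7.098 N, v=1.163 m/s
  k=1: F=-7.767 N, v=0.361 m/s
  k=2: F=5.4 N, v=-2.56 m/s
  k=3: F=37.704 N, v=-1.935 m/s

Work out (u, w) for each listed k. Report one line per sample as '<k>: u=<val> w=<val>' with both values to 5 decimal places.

0: u=5.53337 w=3.75609
1: u=0.46935 w=2.41414
2: u=-9.54793 w=-10.90004
3: u=-3.00752 w=-12.44828

k=0: b·v=31.9×1.163=37.09970; √(2b)=7.98749; u=(37.09970+7.098)/7.98749=5.53337, w=(37.09970−7.098)/7.98749=3.75609
k=1: b·v=31.9×0.361=11.51590; √(2b)=7.98749; u=(11.51590+(-7.767))/7.98749=0.46935, w=(11.51590−(-7.767))/7.98749=2.41414
k=2: b·v=31.9×(-2.56)=-81.66400; √(2b)=7.98749; u=(-81.66400+5.4)/7.98749=-9.54793, w=(-81.66400−5.4)/7.98749=-10.90004
k=3: b·v=31.9×(-1.935)=-61.72650; √(2b)=7.98749; u=(-61.72650+37.704)/7.98749=-3.00752, w=(-61.72650−37.704)/7.98749=-12.44828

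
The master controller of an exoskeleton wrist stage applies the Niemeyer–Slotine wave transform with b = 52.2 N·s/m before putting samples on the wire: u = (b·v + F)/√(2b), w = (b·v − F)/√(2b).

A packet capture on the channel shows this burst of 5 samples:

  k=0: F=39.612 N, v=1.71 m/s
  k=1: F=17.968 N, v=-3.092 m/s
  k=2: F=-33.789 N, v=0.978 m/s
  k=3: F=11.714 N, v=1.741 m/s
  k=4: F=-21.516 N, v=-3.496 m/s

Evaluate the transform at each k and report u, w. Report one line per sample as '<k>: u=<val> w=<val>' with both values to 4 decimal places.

0: u=12.6129 w=4.8592
1: u=-14.0379 w=-17.5550
2: u=1.6895 w=8.3034
3: u=10.0409 w=7.7480
4: u=-19.9662 w=-15.7546

k=0: b·v=52.2×1.71=89.2620; √(2b)=10.2176; u=(89.2620+39.612)/10.2176=12.6129, w=(89.2620−39.612)/10.2176=4.8592
k=1: b·v=52.2×(-3.092)=-161.4024; √(2b)=10.2176; u=(-161.4024+17.968)/10.2176=-14.0379, w=(-161.4024−17.968)/10.2176=-17.5550
k=2: b·v=52.2×0.978=51.0516; √(2b)=10.2176; u=(51.0516+(-33.789))/10.2176=1.6895, w=(51.0516−(-33.789))/10.2176=8.3034
k=3: b·v=52.2×1.741=90.8802; √(2b)=10.2176; u=(90.8802+11.714)/10.2176=10.0409, w=(90.8802−11.714)/10.2176=7.7480
k=4: b·v=52.2×(-3.496)=-182.4912; √(2b)=10.2176; u=(-182.4912+(-21.516))/10.2176=-19.9662, w=(-182.4912−(-21.516))/10.2176=-15.7546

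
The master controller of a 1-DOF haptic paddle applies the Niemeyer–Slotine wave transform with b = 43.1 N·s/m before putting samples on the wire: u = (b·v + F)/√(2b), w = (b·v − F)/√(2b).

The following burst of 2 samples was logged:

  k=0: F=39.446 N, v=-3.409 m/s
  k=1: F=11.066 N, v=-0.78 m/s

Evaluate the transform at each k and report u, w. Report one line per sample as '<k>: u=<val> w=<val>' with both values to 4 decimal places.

0: u=-11.5766 w=-20.0739
1: u=-2.4290 w=-4.8128

k=0: b·v=43.1×(-3.409)=-146.9279; √(2b)=9.2844; u=(-146.9279+39.446)/9.2844=-11.5766, w=(-146.9279−39.446)/9.2844=-20.0739
k=1: b·v=43.1×(-0.78)=-33.6180; √(2b)=9.2844; u=(-33.6180+11.066)/9.2844=-2.4290, w=(-33.6180−11.066)/9.2844=-4.8128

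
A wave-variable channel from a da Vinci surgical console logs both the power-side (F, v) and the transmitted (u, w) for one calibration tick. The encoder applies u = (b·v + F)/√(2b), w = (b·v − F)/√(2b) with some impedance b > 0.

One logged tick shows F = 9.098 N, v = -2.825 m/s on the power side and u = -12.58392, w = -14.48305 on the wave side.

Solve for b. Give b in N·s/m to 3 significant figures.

u + w = -27.0670;  u + w = √(2b)·v, so √(2b) = -27.0670/(-2.825) = 9.5812.
b = (√(2b))²/2 = 91.7999/2 = 45.9000.
(Check via u − w = 2F/√(2b): u − w = 1.8991, 2F/√(2b) = 1.8991.)

b = 45.9 N·s/m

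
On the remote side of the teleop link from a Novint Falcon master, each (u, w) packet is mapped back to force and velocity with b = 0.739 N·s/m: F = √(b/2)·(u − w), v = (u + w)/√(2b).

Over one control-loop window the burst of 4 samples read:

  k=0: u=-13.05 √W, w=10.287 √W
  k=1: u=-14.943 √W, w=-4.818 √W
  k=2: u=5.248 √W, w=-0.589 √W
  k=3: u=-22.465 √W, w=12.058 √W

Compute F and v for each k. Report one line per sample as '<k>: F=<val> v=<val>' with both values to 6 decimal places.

0: F=-14.185748 v=-2.272708
1: F=-6.154634 v=-16.254428
2: F=3.548109 v=3.832265
3: F=-20.985327 v=-8.560287

k=0: u−w=-23.337000, u+w=-2.763000; √(b/2)=0.607865, √(2b)=1.215730; F=0.607865×(-23.337)=-14.185748, v=-2.763000/1.215730=-2.272708
k=1: u−w=-10.125000, u+w=-19.761000; √(b/2)=0.607865, √(2b)=1.215730; F=0.607865×(-10.125)=-6.154634, v=-19.761000/1.215730=-16.254428
k=2: u−w=5.837000, u+w=4.659000; √(b/2)=0.607865, √(2b)=1.215730; F=0.607865×5.837=3.548109, v=4.659000/1.215730=3.832265
k=3: u−w=-34.523000, u+w=-10.407000; √(b/2)=0.607865, √(2b)=1.215730; F=0.607865×(-34.523)=-20.985327, v=-10.407000/1.215730=-8.560287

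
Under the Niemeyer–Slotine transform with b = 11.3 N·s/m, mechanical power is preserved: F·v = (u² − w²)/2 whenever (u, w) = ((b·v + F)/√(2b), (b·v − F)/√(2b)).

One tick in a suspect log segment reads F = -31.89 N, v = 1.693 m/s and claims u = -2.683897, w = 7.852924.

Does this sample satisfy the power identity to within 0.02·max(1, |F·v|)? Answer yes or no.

F·v = (-31.89)×1.693 = -53.989770 W.
(u² − w²)/2 = (7.203303 − 61.668415)/2 = -27.232556 W.
|Δ| = 26.757214;  2% of max(1, |F·v|) = 1.079795.

no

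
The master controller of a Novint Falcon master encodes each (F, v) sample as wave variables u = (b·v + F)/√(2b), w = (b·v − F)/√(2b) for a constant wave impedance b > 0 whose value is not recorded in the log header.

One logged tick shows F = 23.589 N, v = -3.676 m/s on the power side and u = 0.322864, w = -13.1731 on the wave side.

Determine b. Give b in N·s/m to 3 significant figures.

u + w = -12.850236;  u + w = √(2b)·v, so √(2b) = -12.850236/(-3.676) = 3.495712.
b = (√(2b))²/2 = 12.220000/2 = 6.110000.
(Check via u − w = 2F/√(2b): u − w = 13.495964, 2F/√(2b) = 13.495964.)

b = 6.11 N·s/m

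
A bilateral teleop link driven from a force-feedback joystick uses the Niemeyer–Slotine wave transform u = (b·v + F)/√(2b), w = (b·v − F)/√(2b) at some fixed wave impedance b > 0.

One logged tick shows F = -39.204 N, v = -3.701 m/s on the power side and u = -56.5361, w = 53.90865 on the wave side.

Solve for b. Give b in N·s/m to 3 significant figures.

u + w = -2.62745;  u + w = √(2b)·v, so √(2b) = -2.62745/(-3.701) = 0.70993.
b = (√(2b))²/2 = 0.50400/2 = 0.25200.
(Check via u − w = 2F/√(2b): u − w = -110.44475, 2F/√(2b) = -110.44473.)

b = 0.252 N·s/m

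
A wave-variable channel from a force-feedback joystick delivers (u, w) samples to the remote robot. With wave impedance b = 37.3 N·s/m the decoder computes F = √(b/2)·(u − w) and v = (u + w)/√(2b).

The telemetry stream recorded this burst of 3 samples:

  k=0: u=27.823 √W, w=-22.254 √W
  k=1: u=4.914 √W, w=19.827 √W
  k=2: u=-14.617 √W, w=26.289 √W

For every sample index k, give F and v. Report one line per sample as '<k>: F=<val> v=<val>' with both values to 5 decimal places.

0: F=216.26076 v=0.64477
1: F=-64.40275 v=2.86449
2: F=-176.65520 v=1.35137

k=0: u−w=50.07700, u+w=5.56900; √(b/2)=4.31856, √(2b)=8.63713; F=4.31856×50.077=216.26076, v=5.56900/8.63713=0.64477
k=1: u−w=-14.91300, u+w=24.74100; √(b/2)=4.31856, √(2b)=8.63713; F=4.31856×(-14.913)=-64.40275, v=24.74100/8.63713=2.86449
k=2: u−w=-40.90600, u+w=11.67200; √(b/2)=4.31856, √(2b)=8.63713; F=4.31856×(-40.906)=-176.65520, v=11.67200/8.63713=1.35137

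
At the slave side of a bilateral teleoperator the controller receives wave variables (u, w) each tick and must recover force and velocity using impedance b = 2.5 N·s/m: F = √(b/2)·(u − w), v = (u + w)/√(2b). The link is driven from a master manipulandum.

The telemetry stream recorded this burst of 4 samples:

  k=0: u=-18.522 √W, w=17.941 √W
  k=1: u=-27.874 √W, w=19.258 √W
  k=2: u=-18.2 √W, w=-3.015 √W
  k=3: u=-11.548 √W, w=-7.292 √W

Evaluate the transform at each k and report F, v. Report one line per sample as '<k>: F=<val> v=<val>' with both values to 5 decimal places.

0: F=-40.76687 v=-0.25983
1: F=-52.69518 v=-3.85319
2: F=-16.97735 v=-9.48764
3: F=-4.75835 v=-8.42550

k=0: u−w=-36.46300, u+w=-0.58100; √(b/2)=1.11803, √(2b)=2.23607; F=1.11803×(-36.463)=-40.76687, v=-0.58100/2.23607=-0.25983
k=1: u−w=-47.13200, u+w=-8.61600; √(b/2)=1.11803, √(2b)=2.23607; F=1.11803×(-47.132)=-52.69518, v=-8.61600/2.23607=-3.85319
k=2: u−w=-15.18500, u+w=-21.21500; √(b/2)=1.11803, √(2b)=2.23607; F=1.11803×(-15.185)=-16.97735, v=-21.21500/2.23607=-9.48764
k=3: u−w=-4.25600, u+w=-18.84000; √(b/2)=1.11803, √(2b)=2.23607; F=1.11803×(-4.256)=-4.75835, v=-18.84000/2.23607=-8.42550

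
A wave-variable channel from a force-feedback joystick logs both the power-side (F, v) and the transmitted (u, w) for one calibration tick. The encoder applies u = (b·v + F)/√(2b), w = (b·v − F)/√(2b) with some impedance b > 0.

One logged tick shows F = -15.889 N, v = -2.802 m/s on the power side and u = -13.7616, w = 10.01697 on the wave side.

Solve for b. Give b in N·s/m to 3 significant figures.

b = 0.893 N·s/m

u + w = -3.7446;  u + w = √(2b)·v, so √(2b) = -3.7446/(-2.802) = 1.3364.
b = (√(2b))²/2 = 1.7860/2 = 0.8930.
(Check via u − w = 2F/√(2b): u − w = -23.7786, 2F/√(2b) = -23.7786.)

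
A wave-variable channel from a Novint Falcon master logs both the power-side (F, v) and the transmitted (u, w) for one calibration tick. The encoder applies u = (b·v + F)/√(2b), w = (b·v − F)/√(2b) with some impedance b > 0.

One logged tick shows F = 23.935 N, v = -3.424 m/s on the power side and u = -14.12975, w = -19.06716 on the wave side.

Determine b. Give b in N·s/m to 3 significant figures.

u + w = -33.1969;  u + w = √(2b)·v, so √(2b) = -33.1969/(-3.424) = 9.6954.
b = (√(2b))²/2 = 94.0000/2 = 47.0000.
(Check via u − w = 2F/√(2b): u − w = 4.9374, 2F/√(2b) = 4.9374.)

b = 47 N·s/m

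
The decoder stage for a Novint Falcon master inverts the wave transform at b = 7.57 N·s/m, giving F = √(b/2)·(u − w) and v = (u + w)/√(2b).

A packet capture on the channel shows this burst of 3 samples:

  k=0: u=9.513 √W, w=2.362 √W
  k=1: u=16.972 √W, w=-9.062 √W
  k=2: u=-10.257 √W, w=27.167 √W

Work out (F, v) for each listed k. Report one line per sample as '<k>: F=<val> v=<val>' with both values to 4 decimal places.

k=0: u−w=7.1510, u+w=11.8750; √(b/2)=1.9455, √(2b)=3.8910; F=1.9455×7.151=13.9123, v=11.8750/3.8910=3.0519
k=1: u−w=26.0340, u+w=7.9100; √(b/2)=1.9455, √(2b)=3.8910; F=1.9455×26.034=50.6493, v=7.9100/3.8910=2.0329
k=2: u−w=-37.4240, u+w=16.9100; √(b/2)=1.9455, √(2b)=3.8910; F=1.9455×(-37.424)=-72.8087, v=16.9100/3.8910=4.3459

0: F=13.9123 v=3.0519
1: F=50.6493 v=2.0329
2: F=-72.8087 v=4.3459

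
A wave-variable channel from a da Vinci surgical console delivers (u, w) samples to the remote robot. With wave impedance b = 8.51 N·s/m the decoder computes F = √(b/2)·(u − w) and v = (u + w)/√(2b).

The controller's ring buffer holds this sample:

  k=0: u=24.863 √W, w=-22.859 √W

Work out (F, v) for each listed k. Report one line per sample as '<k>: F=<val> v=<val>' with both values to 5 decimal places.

k=0: u−w=47.72200, u+w=2.00400; √(b/2)=2.06277, √(2b)=4.12553; F=2.06277×47.722=98.43928, v=2.00400/4.12553=0.48576

0: F=98.43928 v=0.48576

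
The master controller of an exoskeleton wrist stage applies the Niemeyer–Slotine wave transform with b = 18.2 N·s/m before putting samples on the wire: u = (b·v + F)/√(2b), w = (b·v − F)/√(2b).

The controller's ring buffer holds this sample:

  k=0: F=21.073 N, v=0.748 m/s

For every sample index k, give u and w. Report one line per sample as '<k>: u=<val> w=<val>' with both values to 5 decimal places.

0: u=5.74925 w=-1.23638

k=0: b·v=18.2×0.748=13.61360; √(2b)=6.03324; u=(13.61360+21.073)/6.03324=5.74925, w=(13.61360−21.073)/6.03324=-1.23638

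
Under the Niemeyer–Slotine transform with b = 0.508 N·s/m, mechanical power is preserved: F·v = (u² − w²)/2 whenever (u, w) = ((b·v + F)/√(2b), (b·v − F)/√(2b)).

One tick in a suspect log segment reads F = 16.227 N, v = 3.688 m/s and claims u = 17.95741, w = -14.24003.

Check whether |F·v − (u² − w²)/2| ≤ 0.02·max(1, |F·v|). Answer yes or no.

yes

F·v = 16.227×3.688 = 59.8452 W.
(u² − w²)/2 = (322.4686 − 202.7785)/2 = 59.8451 W.
|Δ| = 0.0001;  2% of max(1, |F·v|) = 1.1969.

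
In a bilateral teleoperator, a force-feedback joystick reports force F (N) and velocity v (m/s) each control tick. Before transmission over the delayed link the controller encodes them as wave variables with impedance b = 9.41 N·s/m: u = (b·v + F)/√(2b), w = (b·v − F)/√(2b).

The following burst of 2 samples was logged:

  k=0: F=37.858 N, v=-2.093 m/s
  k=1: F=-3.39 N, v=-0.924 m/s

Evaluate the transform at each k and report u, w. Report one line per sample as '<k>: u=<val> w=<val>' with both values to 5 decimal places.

k=0: b·v=9.41×(-2.093)=-19.69513; √(2b)=4.33820; u=(-19.69513+37.858)/4.33820=4.18673, w=(-19.69513−37.858)/4.33820=-13.26658
k=1: b·v=9.41×(-0.924)=-8.69484; √(2b)=4.33820; u=(-8.69484+(-3.39))/4.33820=-2.78568, w=(-8.69484−(-3.39))/4.33820=-1.22282

0: u=4.18673 w=-13.26658
1: u=-2.78568 w=-1.22282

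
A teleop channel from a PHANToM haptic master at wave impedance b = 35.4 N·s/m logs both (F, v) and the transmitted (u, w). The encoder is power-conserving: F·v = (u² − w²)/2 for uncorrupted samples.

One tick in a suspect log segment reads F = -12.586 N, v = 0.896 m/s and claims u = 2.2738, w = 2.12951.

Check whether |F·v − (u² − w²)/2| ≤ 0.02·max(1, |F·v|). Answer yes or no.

no

F·v = (-12.586)×0.896 = -11.27706 W.
(u² − w²)/2 = (5.17017 − 4.53481)/2 = 0.31768 W.
|Δ| = 11.59473;  2% of max(1, |F·v|) = 0.22554.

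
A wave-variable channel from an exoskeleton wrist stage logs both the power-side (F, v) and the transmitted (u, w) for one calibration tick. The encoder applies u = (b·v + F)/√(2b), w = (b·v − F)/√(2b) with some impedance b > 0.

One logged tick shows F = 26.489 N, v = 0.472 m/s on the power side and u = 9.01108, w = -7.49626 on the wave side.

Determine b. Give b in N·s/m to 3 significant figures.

b = 5.15 N·s/m

u + w = 1.5148;  u + w = √(2b)·v, so √(2b) = 1.5148/0.472 = 3.2094.
b = (√(2b))²/2 = 10.3000/2 = 5.1500.
(Check via u − w = 2F/√(2b): u − w = 16.5073, 2F/√(2b) = 16.5073.)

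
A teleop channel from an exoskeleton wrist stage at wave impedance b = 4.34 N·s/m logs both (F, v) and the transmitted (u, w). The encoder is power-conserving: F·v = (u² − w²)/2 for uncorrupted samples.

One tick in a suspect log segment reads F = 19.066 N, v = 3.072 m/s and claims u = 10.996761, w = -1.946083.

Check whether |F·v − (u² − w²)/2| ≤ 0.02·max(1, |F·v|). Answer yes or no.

F·v = 19.066×3.072 = 58.570752 W.
(u² − w²)/2 = (120.928752 − 3.787239)/2 = 58.570757 W.
|Δ| = 0.000005;  2% of max(1, |F·v|) = 1.171415.

yes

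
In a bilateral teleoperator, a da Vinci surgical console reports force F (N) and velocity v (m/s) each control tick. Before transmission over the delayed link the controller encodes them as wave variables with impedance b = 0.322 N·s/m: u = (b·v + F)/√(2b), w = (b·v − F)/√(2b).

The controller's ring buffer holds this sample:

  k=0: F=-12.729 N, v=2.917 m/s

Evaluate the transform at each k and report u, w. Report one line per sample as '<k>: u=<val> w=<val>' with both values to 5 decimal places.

0: u=-14.69132 w=17.03220

k=0: b·v=0.322×2.917=0.93927; √(2b)=0.80250; u=(0.93927+(-12.729))/0.80250=-14.69132, w=(0.93927−(-12.729))/0.80250=17.03220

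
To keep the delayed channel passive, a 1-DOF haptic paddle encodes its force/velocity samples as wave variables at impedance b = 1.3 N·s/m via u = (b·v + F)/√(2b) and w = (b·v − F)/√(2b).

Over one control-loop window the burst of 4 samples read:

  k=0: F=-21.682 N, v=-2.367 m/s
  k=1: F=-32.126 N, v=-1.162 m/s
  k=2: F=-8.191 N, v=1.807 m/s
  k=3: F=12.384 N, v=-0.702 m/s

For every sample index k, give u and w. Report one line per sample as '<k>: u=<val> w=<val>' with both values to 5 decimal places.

k=0: b·v=1.3×(-2.367)=-3.07710; √(2b)=1.61245; u=(-3.07710+(-21.682))/1.61245=-15.35494, w=(-3.07710−(-21.682))/1.61245=11.53827
k=1: b·v=1.3×(-1.162)=-1.51060; √(2b)=1.61245; u=(-1.51060+(-32.126))/1.61245=-20.86053, w=(-1.51060−(-32.126))/1.61245=18.98687
k=2: b·v=1.3×1.807=2.34910; √(2b)=1.61245; u=(2.34910+(-8.191))/1.61245=-3.62299, w=(2.34910−(-8.191))/1.61245=6.53669
k=3: b·v=1.3×(-0.702)=-0.91260; √(2b)=1.61245; u=(-0.91260+12.384)/1.61245=7.11426, w=(-0.91260−12.384)/1.61245=-8.24620

0: u=-15.35494 w=11.53827
1: u=-20.86053 w=18.98687
2: u=-3.62299 w=6.53669
3: u=7.11426 w=-8.24620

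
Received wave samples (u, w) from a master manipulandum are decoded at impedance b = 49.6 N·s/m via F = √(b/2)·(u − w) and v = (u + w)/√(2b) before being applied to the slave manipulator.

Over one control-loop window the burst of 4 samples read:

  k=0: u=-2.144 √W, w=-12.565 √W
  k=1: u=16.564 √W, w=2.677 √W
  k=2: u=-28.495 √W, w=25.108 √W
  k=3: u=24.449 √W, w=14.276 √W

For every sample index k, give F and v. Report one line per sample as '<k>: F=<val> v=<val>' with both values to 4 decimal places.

k=0: u−w=10.4210, u+w=-14.7090; √(b/2)=4.9800, √(2b)=9.9599; F=4.9800×10.421=51.8962, v=-14.7090/9.9599=-1.4768
k=1: u−w=13.8870, u+w=19.2410; √(b/2)=4.9800, √(2b)=9.9599; F=4.9800×13.887=69.1567, v=19.2410/9.9599=1.9318
k=2: u−w=-53.6030, u+w=-3.3870; √(b/2)=4.9800, √(2b)=9.9599; F=4.9800×(-53.603)=-266.9408, v=-3.3870/9.9599=-0.3401
k=3: u−w=10.1730, u+w=38.7250; √(b/2)=4.9800, √(2b)=9.9599; F=4.9800×10.173=50.6611, v=38.7250/9.9599=3.8881

0: F=51.8962 v=-1.4768
1: F=69.1567 v=1.9318
2: F=-266.9408 v=-0.3401
3: F=50.6611 v=3.8881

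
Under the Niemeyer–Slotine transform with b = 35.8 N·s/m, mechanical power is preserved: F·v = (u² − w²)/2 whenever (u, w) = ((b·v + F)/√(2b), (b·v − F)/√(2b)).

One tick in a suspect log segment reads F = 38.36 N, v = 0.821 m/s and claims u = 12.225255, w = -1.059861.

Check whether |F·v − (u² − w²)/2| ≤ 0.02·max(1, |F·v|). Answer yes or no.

F·v = 38.36×0.821 = 31.493560 W.
(u² − w²)/2 = (149.456860 − 1.123305)/2 = 74.166777 W.
|Δ| = 42.673217;  2% of max(1, |F·v|) = 0.629871.

no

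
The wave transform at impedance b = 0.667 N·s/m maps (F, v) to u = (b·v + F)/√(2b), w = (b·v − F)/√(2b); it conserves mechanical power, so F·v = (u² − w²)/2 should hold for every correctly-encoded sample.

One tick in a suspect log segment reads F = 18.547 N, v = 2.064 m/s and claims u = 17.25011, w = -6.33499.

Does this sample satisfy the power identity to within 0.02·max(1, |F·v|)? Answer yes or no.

no

F·v = 18.547×2.064 = 38.2810 W.
(u² − w²)/2 = (297.5663 − 40.1321)/2 = 128.7171 W.
|Δ| = 90.4361;  2% of max(1, |F·v|) = 0.7656.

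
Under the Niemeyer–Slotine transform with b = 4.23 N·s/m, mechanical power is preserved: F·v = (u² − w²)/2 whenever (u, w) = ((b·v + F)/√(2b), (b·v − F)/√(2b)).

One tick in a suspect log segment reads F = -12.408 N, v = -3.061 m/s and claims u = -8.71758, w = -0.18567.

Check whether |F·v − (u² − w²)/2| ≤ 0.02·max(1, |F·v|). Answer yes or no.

yes

F·v = (-12.408)×(-3.061) = 37.98089 W.
(u² − w²)/2 = (75.99620 − 0.03447)/2 = 37.98086 W.
|Δ| = 0.00002;  2% of max(1, |F·v|) = 0.75962.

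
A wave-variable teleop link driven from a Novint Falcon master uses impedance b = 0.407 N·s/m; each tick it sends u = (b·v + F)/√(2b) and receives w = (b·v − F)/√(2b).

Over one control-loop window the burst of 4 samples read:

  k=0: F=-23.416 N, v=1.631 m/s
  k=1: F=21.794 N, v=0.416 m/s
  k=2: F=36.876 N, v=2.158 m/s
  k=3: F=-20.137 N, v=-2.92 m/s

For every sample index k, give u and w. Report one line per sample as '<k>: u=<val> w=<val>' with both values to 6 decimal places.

0: u=-25.218013 w=26.689533
1: u=24.343646 w=-23.968323
2: u=41.846033 w=-39.899043
3: u=-23.636643 w=21.002162

k=0: b·v=0.407×1.631=0.663817; √(2b)=0.902219; u=(0.663817+(-23.416))/0.902219=-25.218013, w=(0.663817−(-23.416))/0.902219=26.689533
k=1: b·v=0.407×0.416=0.169312; √(2b)=0.902219; u=(0.169312+21.794)/0.902219=24.343646, w=(0.169312−21.794)/0.902219=-23.968323
k=2: b·v=0.407×2.158=0.878306; √(2b)=0.902219; u=(0.878306+36.876)/0.902219=41.846033, w=(0.878306−36.876)/0.902219=-39.899043
k=3: b·v=0.407×(-2.92)=-1.188440; √(2b)=0.902219; u=(-1.188440+(-20.137))/0.902219=-23.636643, w=(-1.188440−(-20.137))/0.902219=21.002162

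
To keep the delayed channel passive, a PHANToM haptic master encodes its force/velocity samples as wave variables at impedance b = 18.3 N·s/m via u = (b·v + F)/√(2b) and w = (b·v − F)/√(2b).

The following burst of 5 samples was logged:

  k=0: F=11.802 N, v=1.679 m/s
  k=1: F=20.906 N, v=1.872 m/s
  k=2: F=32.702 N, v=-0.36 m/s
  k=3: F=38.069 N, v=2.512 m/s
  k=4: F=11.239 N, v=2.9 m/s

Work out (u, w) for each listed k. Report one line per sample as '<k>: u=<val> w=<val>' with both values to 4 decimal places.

0: u=7.0296 w=3.1280
1: u=9.1183 w=2.2070
2: u=4.3165 w=-6.4944
3: u=13.8912 w=1.3059
4: u=10.6299 w=6.9145

k=0: b·v=18.3×1.679=30.7257; √(2b)=6.0498; u=(30.7257+11.802)/6.0498=7.0296, w=(30.7257−11.802)/6.0498=3.1280
k=1: b·v=18.3×1.872=34.2576; √(2b)=6.0498; u=(34.2576+20.906)/6.0498=9.1183, w=(34.2576−20.906)/6.0498=2.2070
k=2: b·v=18.3×(-0.36)=-6.5880; √(2b)=6.0498; u=(-6.5880+32.702)/6.0498=4.3165, w=(-6.5880−32.702)/6.0498=-6.4944
k=3: b·v=18.3×2.512=45.9696; √(2b)=6.0498; u=(45.9696+38.069)/6.0498=13.8912, w=(45.9696−38.069)/6.0498=1.3059
k=4: b·v=18.3×2.9=53.0700; √(2b)=6.0498; u=(53.0700+11.239)/6.0498=10.6299, w=(53.0700−11.239)/6.0498=6.9145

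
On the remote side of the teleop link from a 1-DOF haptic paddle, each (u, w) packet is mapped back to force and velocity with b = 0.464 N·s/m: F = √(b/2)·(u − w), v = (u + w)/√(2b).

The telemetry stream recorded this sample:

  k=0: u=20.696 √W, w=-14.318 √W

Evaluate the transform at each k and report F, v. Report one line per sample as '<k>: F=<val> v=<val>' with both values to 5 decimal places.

0: F=16.86498 v=6.62080

k=0: u−w=35.01400, u+w=6.37800; √(b/2)=0.48166, √(2b)=0.96333; F=0.48166×35.014=16.86498, v=6.37800/0.96333=6.62080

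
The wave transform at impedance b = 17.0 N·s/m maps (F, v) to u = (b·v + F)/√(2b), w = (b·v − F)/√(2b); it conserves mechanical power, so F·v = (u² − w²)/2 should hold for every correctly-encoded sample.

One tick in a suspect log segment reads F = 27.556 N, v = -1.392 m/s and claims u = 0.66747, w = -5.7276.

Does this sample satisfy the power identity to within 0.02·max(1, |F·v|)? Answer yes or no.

no

F·v = 27.556×(-1.392) = -38.35795 W.
(u² − w²)/2 = (0.44552 − 32.80540)/2 = -16.17994 W.
|Δ| = 22.17801;  2% of max(1, |F·v|) = 0.76716.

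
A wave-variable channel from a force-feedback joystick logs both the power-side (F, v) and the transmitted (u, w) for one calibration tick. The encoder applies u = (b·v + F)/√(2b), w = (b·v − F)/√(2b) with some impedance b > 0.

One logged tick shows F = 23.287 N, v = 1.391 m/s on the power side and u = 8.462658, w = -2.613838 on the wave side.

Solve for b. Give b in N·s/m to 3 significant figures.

u + w = 5.848820;  u + w = √(2b)·v, so √(2b) = 5.848820/1.391 = 4.204759.
b = (√(2b))²/2 = 17.680000/2 = 8.840000.
(Check via u − w = 2F/√(2b): u − w = 11.076496, 2F/√(2b) = 11.076496.)

b = 8.84 N·s/m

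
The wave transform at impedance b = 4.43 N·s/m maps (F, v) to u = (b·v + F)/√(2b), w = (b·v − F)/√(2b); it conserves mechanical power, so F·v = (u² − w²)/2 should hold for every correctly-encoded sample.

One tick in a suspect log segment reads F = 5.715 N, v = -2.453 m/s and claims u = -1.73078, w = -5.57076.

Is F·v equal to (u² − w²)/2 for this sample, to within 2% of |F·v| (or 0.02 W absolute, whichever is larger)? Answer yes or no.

F·v = 5.715×(-2.453) = -14.01889 W.
(u² − w²)/2 = (2.99560 − 31.03337)/2 = -14.01888 W.
|Δ| = 0.00001;  2% of max(1, |F·v|) = 0.28038.

yes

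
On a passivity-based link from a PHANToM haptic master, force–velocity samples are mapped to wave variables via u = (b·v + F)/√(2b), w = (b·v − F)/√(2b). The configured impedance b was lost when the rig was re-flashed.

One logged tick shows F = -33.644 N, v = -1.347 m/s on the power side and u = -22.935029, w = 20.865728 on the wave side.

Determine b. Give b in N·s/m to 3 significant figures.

u + w = -2.069301;  u + w = √(2b)·v, so √(2b) = -2.069301/(-1.347) = 1.536229.
b = (√(2b))²/2 = 2.360001/2 = 1.180000.
(Check via u − w = 2F/√(2b): u − w = -43.800757, 2F/√(2b) = -43.800750.)

b = 1.18 N·s/m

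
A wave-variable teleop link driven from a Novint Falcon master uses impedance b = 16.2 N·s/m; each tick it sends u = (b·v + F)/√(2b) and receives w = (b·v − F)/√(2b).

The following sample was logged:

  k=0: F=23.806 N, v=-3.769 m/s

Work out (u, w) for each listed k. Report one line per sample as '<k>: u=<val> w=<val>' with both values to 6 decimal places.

k=0: b·v=16.2×(-3.769)=-61.057800; √(2b)=5.692100; u=(-61.057800+23.806)/5.692100=-6.544474, w=(-61.057800−23.806)/5.692100=-14.909050

0: u=-6.544474 w=-14.909050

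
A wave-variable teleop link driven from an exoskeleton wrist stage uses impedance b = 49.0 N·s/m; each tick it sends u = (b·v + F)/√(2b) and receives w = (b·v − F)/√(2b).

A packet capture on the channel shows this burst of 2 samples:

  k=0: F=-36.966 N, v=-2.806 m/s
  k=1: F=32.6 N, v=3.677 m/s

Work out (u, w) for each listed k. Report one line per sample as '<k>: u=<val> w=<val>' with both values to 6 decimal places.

0: u=-17.623121 w=-10.154861
1: u=21.493319 w=14.907124

k=0: b·v=49.0×(-2.806)=-137.494000; √(2b)=9.899495; u=(-137.494000+(-36.966))/9.899495=-17.623121, w=(-137.494000−(-36.966))/9.899495=-10.154861
k=1: b·v=49.0×3.677=180.173000; √(2b)=9.899495; u=(180.173000+32.6)/9.899495=21.493319, w=(180.173000−32.6)/9.899495=14.907124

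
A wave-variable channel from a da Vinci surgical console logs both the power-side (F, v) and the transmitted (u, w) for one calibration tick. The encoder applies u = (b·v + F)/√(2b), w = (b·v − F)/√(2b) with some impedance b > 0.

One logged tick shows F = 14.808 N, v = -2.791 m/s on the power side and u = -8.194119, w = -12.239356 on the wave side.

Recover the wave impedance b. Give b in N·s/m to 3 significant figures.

u + w = -20.433475;  u + w = √(2b)·v, so √(2b) = -20.433475/(-2.791) = 7.321202.
b = (√(2b))²/2 = 53.600000/2 = 26.800000.
(Check via u − w = 2F/√(2b): u − w = 4.045237, 2F/√(2b) = 4.045237.)

b = 26.8 N·s/m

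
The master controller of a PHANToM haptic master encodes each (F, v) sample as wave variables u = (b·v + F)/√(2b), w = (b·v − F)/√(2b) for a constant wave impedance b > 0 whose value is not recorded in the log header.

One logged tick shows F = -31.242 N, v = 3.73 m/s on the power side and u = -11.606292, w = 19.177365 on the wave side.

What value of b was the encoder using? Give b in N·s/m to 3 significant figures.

u + w = 7.571073;  u + w = √(2b)·v, so √(2b) = 7.571073/3.73 = 2.029778.
b = (√(2b))²/2 = 4.120000/2 = 2.060000.
(Check via u − w = 2F/√(2b): u − w = -30.783657, 2F/√(2b) = -30.783658.)

b = 2.06 N·s/m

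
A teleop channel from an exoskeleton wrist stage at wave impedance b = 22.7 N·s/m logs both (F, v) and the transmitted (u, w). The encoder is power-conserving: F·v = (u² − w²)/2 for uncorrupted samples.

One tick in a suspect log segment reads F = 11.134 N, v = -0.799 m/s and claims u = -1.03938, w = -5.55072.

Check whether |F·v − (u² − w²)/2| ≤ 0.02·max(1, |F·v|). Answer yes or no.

F·v = 11.134×(-0.799) = -8.89607 W.
(u² − w²)/2 = (1.08031 − 30.81049)/2 = -14.86509 W.
|Δ| = 5.96902;  2% of max(1, |F·v|) = 0.17792.

no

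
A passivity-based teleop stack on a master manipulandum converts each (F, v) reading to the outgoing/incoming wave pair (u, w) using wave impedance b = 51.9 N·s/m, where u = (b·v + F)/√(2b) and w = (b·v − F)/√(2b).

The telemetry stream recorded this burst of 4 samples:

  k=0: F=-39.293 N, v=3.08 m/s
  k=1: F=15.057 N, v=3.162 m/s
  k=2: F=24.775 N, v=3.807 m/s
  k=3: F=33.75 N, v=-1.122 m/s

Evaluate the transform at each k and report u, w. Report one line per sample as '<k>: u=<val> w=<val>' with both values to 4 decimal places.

k=0: b·v=51.9×3.08=159.8520; √(2b)=10.1882; u=(159.8520+(-39.293))/10.1882=11.8332, w=(159.8520−(-39.293))/10.1882=19.5466
k=1: b·v=51.9×3.162=164.1078; √(2b)=10.1882; u=(164.1078+15.057)/10.1882=17.5855, w=(164.1078−15.057)/10.1882=14.6297
k=2: b·v=51.9×3.807=197.5833; √(2b)=10.1882; u=(197.5833+24.775)/10.1882=21.8250, w=(197.5833−24.775)/10.1882=16.9616
k=3: b·v=51.9×(-1.122)=-58.2318; √(2b)=10.1882; u=(-58.2318+33.75)/10.1882=-2.4029, w=(-58.2318−33.75)/10.1882=-9.0282

0: u=11.8332 w=19.5466
1: u=17.5855 w=14.6297
2: u=21.8250 w=16.9616
3: u=-2.4029 w=-9.0282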